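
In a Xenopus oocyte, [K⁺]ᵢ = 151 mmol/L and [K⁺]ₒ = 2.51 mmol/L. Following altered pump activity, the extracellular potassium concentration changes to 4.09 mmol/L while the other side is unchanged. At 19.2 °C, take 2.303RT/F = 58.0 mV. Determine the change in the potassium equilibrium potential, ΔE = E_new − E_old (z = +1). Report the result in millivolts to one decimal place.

12.3 mV

E_old = (58.0/1)·log₁₀(2.51/151) = -103.20 mV
E_new = (58.0/1)·log₁₀(4.09/151) = -90.90 mV
ΔE = -90.90 − (-103.20) = 12.30 mV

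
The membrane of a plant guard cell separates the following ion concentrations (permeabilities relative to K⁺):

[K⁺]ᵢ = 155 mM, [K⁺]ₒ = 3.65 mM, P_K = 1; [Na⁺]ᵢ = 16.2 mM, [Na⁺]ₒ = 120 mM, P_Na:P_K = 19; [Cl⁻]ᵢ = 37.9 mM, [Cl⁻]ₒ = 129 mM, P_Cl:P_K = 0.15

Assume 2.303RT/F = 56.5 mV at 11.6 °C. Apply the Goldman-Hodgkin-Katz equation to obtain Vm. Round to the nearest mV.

38 mV

Vm = 56.5 · log₁₀[(Σ P·[cation]ₒ + Σ P·[anion]ᵢ) / (Σ P·[cation]ᵢ + Σ P·[anion]ₒ)]
Numerator = 1×3.65 + 19×120 + 0.15×37.9 = 2289
Denominator = 1×155 + 19×16.2 + 0.15×129 = 482.2
Vm = 56.5 · log₁₀(4.7482) = 56.5 × (0.6765) = 38.22 mV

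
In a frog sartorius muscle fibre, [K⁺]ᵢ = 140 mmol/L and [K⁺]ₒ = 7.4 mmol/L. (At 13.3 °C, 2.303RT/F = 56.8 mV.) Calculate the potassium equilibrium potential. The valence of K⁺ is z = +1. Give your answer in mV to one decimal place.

E = (56.8/z) · log₁₀([K⁺]_out/[K⁺]_in) with z = +1.
= (56.8/1) · log₁₀(7.4/140) = 56.80 · log₁₀(0.05286)
= 56.80 · (-1.2769) = -72.53 mV

-72.5 mV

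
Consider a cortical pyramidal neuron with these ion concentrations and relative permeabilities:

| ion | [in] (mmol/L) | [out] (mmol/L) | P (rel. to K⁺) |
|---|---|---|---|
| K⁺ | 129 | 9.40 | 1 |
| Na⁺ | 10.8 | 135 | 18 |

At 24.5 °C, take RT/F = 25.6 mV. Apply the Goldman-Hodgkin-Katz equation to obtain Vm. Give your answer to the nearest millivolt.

52 mV

Vm = 25.6 · ln[(Σ P·[cation]ₒ + Σ P·[anion]ᵢ) / (Σ P·[cation]ᵢ + Σ P·[anion]ₒ)]
Numerator = 1×9.40 + 18×135 = 2439
Denominator = 1×129 + 18×10.8 = 323.4
Vm = 25.6 · ln(7.543) = 25.6 × (2.0206) = 51.73 mV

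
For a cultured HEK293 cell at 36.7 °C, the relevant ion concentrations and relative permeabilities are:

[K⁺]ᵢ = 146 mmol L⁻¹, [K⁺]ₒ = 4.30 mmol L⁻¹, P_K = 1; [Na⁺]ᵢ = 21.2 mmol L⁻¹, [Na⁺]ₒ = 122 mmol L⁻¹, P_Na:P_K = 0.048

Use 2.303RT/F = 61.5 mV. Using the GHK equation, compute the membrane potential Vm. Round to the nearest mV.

-71 mV

Vm = 61.5 · log₁₀[(Σ P·[cation]ₒ + Σ P·[anion]ᵢ) / (Σ P·[cation]ᵢ + Σ P·[anion]ₒ)]
Numerator = 1×4.30 + 0.048×122 = 10.16
Denominator = 1×146 + 0.048×21.2 = 147
Vm = 61.5 · log₁₀(0.06908) = 61.5 × (-1.1606) = -71.38 mV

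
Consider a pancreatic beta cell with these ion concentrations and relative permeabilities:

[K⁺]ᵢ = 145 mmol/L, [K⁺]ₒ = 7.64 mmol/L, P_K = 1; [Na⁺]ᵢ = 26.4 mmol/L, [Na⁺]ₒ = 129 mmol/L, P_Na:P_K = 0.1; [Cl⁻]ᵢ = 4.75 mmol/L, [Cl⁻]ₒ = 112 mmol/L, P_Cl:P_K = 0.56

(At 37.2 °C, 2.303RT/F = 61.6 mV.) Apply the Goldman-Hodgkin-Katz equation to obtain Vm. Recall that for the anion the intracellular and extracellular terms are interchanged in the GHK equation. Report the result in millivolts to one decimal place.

Vm = 61.6 · log₁₀[(Σ P·[cation]ₒ + Σ P·[anion]ᵢ) / (Σ P·[cation]ᵢ + Σ P·[anion]ₒ)]
Numerator = 1×7.64 + 0.1×129 + 0.56×4.75 = 23.2
Denominator = 1×145 + 0.1×26.4 + 0.56×112 = 210.4
Vm = 61.6 · log₁₀(0.11029) = 61.6 × (-0.9575) = -58.98 mV

-59.0 mV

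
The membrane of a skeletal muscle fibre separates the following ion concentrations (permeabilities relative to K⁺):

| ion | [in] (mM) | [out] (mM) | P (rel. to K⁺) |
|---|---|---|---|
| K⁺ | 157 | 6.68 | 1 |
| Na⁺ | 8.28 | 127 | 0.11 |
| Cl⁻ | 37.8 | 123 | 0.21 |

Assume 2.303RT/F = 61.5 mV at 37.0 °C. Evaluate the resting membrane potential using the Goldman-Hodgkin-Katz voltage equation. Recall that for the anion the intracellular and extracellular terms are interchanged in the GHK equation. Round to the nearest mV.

Vm = 61.5 · log₁₀[(Σ P·[cation]ₒ + Σ P·[anion]ᵢ) / (Σ P·[cation]ᵢ + Σ P·[anion]ₒ)]
Numerator = 1×6.68 + 0.11×127 + 0.21×37.8 = 28.59
Denominator = 1×157 + 0.11×8.28 + 0.21×123 = 183.7
Vm = 61.5 · log₁₀(0.15559) = 61.5 × (-0.8080) = -49.69 mV

-50 mV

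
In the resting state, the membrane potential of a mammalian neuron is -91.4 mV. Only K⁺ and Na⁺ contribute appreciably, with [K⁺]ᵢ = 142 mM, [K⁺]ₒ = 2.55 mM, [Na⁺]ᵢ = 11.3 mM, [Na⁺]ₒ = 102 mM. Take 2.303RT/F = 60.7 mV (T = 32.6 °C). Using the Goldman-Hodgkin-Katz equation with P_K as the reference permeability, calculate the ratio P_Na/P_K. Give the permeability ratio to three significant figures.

0.0185

Let α = P_Na/P_K. GHK: Vm = 60.7·log₁₀[(Kₒ + α·Naₒ)/(Kᵢ + α·Naᵢ)].
10^(Vm/60.7) = 10^(-91.4/60.7) = 0.031206
So 0.031206·(Kᵢ + α·Naᵢ) = Kₒ + α·Naₒ → α = (0.031206·142.0 − 2.55) / (102.0 − 0.031206·11.3)
α = (4.431 − 2.55) / (102.0 − 0.3526) = 1.881/101.6 = 0.01851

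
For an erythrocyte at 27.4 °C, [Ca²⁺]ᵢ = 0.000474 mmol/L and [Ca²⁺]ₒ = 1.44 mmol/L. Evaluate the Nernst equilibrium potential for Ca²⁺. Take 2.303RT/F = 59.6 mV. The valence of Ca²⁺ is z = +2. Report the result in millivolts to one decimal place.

103.8 mV

E = (59.6/z) · log₁₀([Ca²⁺]_out/[Ca²⁺]_in) with z = +2.
= (59.6/2) · log₁₀(1.44/0.000474) = 29.80 · log₁₀(3038)
= 29.80 · (3.4826) = 103.78 mV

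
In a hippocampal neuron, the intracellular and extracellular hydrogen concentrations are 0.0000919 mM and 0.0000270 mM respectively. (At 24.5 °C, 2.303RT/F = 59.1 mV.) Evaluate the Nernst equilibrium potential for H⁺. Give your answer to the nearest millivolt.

-31 mV

E = (59.1/z) · log₁₀([H⁺]_out/[H⁺]_in) with z = +1.
= (59.1/1) · log₁₀(0.0000270/0.0000919) = 59.10 · log₁₀(0.2938)
= 59.10 · (-0.5320) = -31.44 mV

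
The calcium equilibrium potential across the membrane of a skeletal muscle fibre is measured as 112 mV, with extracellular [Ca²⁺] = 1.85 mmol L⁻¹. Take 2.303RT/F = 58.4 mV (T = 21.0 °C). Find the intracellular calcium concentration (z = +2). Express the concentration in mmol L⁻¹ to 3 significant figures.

Nernst: E = (58.4/2) · log₁₀([out]/[in]), so log₁₀([out]/[in]) = 112.0 × 2 / 58.4 = 3.8356.
[out]/[in] = 10^(3.8356) = 6849.
[in] = 1.85 / 6849 = 0.0002701 mmol L⁻¹.

0.000270 mmol L⁻¹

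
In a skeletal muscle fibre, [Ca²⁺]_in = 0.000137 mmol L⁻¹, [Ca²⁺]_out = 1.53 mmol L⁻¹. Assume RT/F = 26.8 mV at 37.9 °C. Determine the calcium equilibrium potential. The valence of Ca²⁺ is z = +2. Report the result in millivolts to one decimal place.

E = (26.8/z) · ln([Ca²⁺]_out/[Ca²⁺]_in) with z = +2.
= (26.8/2) · ln(1.53/0.000137) = 13.40 · ln(1.117e+04)
= 13.40 · (9.3208) = 124.90 mV

124.9 mV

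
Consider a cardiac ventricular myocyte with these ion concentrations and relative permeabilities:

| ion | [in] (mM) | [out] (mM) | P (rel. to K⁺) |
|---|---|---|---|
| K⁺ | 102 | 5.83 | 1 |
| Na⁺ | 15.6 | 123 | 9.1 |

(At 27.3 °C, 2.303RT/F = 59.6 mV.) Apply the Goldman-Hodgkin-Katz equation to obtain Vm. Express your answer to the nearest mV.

Vm = 59.6 · log₁₀[(Σ P·[cation]ₒ + Σ P·[anion]ᵢ) / (Σ P·[cation]ᵢ + Σ P·[anion]ₒ)]
Numerator = 1×5.83 + 9.1×123 = 1125
Denominator = 1×102 + 9.1×15.6 = 244
Vm = 59.6 · log₁₀(4.6119) = 59.6 × (0.6639) = 39.57 mV

40 mV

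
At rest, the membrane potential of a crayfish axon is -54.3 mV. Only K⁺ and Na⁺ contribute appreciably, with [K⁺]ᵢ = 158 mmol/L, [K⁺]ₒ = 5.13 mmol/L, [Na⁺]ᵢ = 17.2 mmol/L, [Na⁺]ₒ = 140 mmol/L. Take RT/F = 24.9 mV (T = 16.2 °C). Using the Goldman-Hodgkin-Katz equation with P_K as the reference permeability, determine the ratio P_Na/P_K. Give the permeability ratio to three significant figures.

0.0921

Let α = P_Na/P_K. GHK: Vm = 24.9·ln[(Kₒ + α·Naₒ)/(Kᵢ + α·Naᵢ)].
e^(Vm/24.9) = e^(-54.3/24.9) = 0.11296
So 0.11296·(Kᵢ + α·Naᵢ) = Kₒ + α·Naₒ → α = (0.11296·158.0 − 5.13) / (140.0 − 0.11296·17.2)
α = (17.85 − 5.13) / (140.0 − 1.943) = 12.72/138.1 = 0.09212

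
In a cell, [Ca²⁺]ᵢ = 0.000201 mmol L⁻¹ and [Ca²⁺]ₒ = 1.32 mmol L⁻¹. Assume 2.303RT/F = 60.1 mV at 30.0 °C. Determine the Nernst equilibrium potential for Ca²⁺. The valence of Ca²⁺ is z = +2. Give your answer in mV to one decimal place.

E = (60.1/z) · log₁₀([Ca²⁺]_out/[Ca²⁺]_in) with z = +2.
= (60.1/2) · log₁₀(1.32/0.000201) = 30.05 · log₁₀(6567)
= 30.05 · (3.8174) = 114.71 mV

114.7 mV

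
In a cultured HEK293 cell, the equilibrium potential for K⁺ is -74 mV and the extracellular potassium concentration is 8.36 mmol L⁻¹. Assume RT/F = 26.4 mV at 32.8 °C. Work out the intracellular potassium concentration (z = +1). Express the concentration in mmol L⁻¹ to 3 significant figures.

138 mmol L⁻¹

Nernst: E = (26.4/1) · ln([out]/[in]), so ln([out]/[in]) = -74.0 × 1 / 26.4 = -2.8030.
[out]/[in] = e^(-2.8030) = 0.06063.
[in] = 8.36 / 0.06063 = 137.9 mmol L⁻¹.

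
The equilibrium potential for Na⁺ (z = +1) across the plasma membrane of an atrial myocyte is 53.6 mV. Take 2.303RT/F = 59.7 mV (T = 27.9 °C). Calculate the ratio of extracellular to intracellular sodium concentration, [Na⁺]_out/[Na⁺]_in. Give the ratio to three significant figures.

7.90

log₁₀([out]/[in]) = E·z/(59.7) = 53.6 × 1 / 59.7 = 0.8978
[out]/[in] = 10^(0.8978) = 7.904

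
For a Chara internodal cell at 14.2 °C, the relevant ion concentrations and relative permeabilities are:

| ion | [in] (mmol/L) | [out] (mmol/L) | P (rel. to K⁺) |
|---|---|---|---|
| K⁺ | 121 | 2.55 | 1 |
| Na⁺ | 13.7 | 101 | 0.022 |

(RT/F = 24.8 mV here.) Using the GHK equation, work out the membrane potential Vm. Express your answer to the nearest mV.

-80 mV

Vm = 24.8 · ln[(Σ P·[cation]ₒ + Σ P·[anion]ᵢ) / (Σ P·[cation]ᵢ + Σ P·[anion]ₒ)]
Numerator = 1×2.55 + 0.022×101 = 4.772
Denominator = 1×121 + 0.022×13.7 = 121.3
Vm = 24.8 · ln(0.03934) = 24.8 × (-3.2355) = -80.24 mV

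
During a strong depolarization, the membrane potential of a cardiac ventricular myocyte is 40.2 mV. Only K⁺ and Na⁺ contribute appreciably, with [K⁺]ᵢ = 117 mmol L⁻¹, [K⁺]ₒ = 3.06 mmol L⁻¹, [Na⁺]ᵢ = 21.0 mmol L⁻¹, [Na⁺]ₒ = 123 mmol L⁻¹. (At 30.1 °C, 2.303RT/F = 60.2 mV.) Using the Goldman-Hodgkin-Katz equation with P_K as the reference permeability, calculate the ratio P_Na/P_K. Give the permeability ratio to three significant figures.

Let α = P_Na/P_K. GHK: Vm = 60.2·log₁₀[(Kₒ + α·Naₒ)/(Kᵢ + α·Naᵢ)].
10^(Vm/60.2) = 10^(40.2/60.2) = 4.6534
So 4.6534·(Kᵢ + α·Naᵢ) = Kₒ + α·Naₒ → α = (4.6534·117.0 − 3.06) / (123.0 − 4.6534·21.0)
α = (544.5 − 3.06) / (123.0 − 97.72) = 541.4/25.28 = 21.42

21.4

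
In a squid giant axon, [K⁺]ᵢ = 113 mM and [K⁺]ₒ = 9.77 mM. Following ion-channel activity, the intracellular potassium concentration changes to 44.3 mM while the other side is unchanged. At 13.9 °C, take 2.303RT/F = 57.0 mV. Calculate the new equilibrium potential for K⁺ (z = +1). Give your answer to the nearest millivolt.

After the shift: [K⁺]_out = 9.77, [K⁺]_in = 44.3 mM.
E_new = (57.0/1)·log₁₀(9.77/44.3) = 57.00 · (-0.6565) = -37.42 mV

-37 mV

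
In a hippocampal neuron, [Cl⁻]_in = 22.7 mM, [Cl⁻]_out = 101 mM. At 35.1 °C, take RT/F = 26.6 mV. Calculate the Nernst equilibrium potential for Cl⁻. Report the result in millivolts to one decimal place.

-39.7 mV

E = (26.6/z) · ln([Cl⁻]_out/[Cl⁻]_in) with z = -1.
For an anion, dividing by z = -1 reverses the sign.
= (26.6/-1) · ln(101/22.7) = -26.60 · ln(4.449)
= -26.60 · (1.4928) = -39.71 mV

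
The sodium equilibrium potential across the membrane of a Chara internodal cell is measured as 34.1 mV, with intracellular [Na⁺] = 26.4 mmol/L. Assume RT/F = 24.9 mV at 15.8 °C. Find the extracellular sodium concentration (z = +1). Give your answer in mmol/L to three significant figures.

104 mmol/L

Nernst: E = (24.9/1) · ln([out]/[in]), so ln([out]/[in]) = 34.1 × 1 / 24.9 = 1.3695.
[out]/[in] = e^(1.3695) = 3.933.
[out] = 3.933 × 26.4 = 103.8 mmol/L.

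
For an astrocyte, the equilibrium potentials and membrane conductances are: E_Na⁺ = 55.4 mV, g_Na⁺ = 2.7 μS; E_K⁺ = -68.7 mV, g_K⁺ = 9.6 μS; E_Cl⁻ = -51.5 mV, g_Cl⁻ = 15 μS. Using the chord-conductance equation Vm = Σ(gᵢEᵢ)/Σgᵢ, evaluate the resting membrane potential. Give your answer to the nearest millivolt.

-47 mV

Σ gᵢEᵢ = 2.7·(55.4) + 9.6·(-68.7) + 15·(-51.5) = -1282.44
Σ gᵢ = 2.7 + 9.6 + 15 = 27.3
Vm = -1282.44 / 27.3 = -46.98 mV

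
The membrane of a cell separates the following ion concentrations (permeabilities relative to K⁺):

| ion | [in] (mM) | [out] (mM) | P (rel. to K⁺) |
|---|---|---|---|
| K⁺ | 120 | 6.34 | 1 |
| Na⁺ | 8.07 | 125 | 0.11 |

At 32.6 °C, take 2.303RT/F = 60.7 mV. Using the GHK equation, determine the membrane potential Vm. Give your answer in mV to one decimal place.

Vm = 60.7 · log₁₀[(Σ P·[cation]ₒ + Σ P·[anion]ᵢ) / (Σ P·[cation]ᵢ + Σ P·[anion]ₒ)]
Numerator = 1×6.34 + 0.11×125 = 20.09
Denominator = 1×120 + 0.11×8.07 = 120.9
Vm = 60.7 · log₁₀(0.16619) = 60.7 × (-0.7794) = -47.31 mV

-47.3 mV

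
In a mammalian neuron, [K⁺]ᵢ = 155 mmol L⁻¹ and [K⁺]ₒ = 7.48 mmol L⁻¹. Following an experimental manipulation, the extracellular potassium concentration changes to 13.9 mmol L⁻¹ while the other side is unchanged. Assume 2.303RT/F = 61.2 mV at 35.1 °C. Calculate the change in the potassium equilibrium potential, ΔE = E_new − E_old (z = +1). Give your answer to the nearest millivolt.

E_old = (61.2/1)·log₁₀(7.48/155) = -80.57 mV
E_new = (61.2/1)·log₁₀(13.9/155) = -64.10 mV
ΔE = -64.10 − (-80.57) = 16.47 mV

16 mV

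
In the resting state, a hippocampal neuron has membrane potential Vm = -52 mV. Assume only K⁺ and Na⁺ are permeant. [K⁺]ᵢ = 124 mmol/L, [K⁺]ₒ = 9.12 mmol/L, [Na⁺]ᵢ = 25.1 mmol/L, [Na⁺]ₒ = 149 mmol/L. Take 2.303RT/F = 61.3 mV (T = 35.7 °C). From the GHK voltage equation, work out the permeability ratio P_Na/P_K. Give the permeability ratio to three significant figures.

Let α = P_Na/P_K. GHK: Vm = 61.3·log₁₀[(Kₒ + α·Naₒ)/(Kᵢ + α·Naᵢ)].
10^(Vm/61.3) = 10^(-52.0/61.3) = 0.14181
So 0.14181·(Kᵢ + α·Naᵢ) = Kₒ + α·Naₒ → α = (0.14181·124.0 − 9.12) / (149.0 − 0.14181·25.1)
α = (17.58 − 9.12) / (149.0 − 3.559) = 8.465/145.4 = 0.0582

0.0582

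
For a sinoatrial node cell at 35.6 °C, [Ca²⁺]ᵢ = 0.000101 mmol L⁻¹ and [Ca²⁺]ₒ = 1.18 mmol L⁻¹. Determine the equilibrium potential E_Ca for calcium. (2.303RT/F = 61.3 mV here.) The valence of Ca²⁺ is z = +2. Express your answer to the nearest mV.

E = (61.3/z) · log₁₀([Ca²⁺]_out/[Ca²⁺]_in) with z = +2.
= (61.3/2) · log₁₀(1.18/0.000101) = 30.65 · log₁₀(1.168e+04)
= 30.65 · (4.0676) = 124.67 mV

125 mV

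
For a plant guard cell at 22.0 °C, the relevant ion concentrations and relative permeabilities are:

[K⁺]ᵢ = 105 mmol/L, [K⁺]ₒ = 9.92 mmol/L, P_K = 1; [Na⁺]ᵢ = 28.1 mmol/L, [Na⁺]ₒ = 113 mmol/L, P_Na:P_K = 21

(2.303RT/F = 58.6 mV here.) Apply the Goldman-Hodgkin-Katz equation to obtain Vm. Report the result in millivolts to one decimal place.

31.4 mV

Vm = 58.6 · log₁₀[(Σ P·[cation]ₒ + Σ P·[anion]ᵢ) / (Σ P·[cation]ᵢ + Σ P·[anion]ₒ)]
Numerator = 1×9.92 + 21×113 = 2383
Denominator = 1×105 + 21×28.1 = 695.1
Vm = 58.6 · log₁₀(3.4282) = 58.6 × (0.5351) = 31.35 mV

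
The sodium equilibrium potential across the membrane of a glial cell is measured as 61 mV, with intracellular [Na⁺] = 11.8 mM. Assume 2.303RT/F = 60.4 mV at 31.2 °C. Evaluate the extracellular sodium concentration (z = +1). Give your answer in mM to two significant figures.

120 mM

Nernst: E = (60.4/1) · log₁₀([out]/[in]), so log₁₀([out]/[in]) = 61.0 × 1 / 60.4 = 1.0099.
[out]/[in] = 10^(1.0099) = 10.23.
[out] = 10.23 × 11.8 = 120.7 mM.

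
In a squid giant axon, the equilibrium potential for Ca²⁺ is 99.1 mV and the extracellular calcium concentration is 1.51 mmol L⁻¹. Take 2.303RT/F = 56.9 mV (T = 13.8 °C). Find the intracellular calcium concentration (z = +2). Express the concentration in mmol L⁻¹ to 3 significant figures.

Nernst: E = (56.9/2) · log₁₀([out]/[in]), so log₁₀([out]/[in]) = 99.1 × 2 / 56.9 = 3.4833.
[out]/[in] = 10^(3.4833) = 3043.
[in] = 1.51 / 3043 = 0.0004962 mmol L⁻¹.

0.000496 mmol L⁻¹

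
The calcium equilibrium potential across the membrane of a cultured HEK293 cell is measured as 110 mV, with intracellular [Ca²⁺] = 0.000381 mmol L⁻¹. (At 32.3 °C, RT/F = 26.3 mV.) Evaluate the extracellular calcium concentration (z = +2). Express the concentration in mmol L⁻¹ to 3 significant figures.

Nernst: E = (26.3/2) · ln([out]/[in]), so ln([out]/[in]) = 110.0 × 2 / 26.3 = 8.3650.
[out]/[in] = e^(8.3650) = 4294.
[out] = 4294 × 0.000381 = 1.636 mmol L⁻¹.

1.64 mmol L⁻¹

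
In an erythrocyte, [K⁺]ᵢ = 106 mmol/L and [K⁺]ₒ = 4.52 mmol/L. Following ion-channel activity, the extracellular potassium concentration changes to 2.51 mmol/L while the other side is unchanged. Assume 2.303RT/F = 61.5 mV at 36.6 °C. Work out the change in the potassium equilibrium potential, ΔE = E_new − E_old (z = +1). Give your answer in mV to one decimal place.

E_old = (61.5/1)·log₁₀(4.52/106) = -84.27 mV
E_new = (61.5/1)·log₁₀(2.51/106) = -99.98 mV
ΔE = -99.98 − (-84.27) = -15.71 mV

-15.7 mV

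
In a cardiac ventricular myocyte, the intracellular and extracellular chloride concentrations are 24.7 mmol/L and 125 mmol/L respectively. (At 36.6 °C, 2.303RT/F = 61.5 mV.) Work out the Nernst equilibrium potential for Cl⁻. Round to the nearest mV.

E = (61.5/z) · log₁₀([Cl⁻]_out/[Cl⁻]_in) with z = -1.
For an anion, dividing by z = -1 reverses the sign.
= (61.5/-1) · log₁₀(125/24.7) = -61.50 · log₁₀(5.061)
= -61.50 · (0.7042) = -43.31 mV

-43 mV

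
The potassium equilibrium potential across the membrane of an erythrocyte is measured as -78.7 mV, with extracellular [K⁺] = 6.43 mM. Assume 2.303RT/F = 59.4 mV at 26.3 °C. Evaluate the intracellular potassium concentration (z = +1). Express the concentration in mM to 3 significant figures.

Nernst: E = (59.4/1) · log₁₀([out]/[in]), so log₁₀([out]/[in]) = -78.7 × 1 / 59.4 = -1.3249.
[out]/[in] = 10^(-1.3249) = 0.04732.
[in] = 6.43 / 0.04732 = 135.9 mM.

136 mM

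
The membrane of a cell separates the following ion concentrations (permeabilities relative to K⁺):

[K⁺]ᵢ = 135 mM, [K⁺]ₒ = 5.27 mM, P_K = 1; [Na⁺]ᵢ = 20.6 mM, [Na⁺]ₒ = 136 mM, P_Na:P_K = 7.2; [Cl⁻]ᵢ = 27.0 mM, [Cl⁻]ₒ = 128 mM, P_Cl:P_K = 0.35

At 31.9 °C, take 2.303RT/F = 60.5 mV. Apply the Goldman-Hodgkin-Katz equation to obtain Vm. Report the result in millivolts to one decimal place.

Vm = 60.5 · log₁₀[(Σ P·[cation]ₒ + Σ P·[anion]ᵢ) / (Σ P·[cation]ᵢ + Σ P·[anion]ₒ)]
Numerator = 1×5.27 + 7.2×136 + 0.35×27.0 = 993.9
Denominator = 1×135 + 7.2×20.6 + 0.35×128 = 328.1
Vm = 60.5 · log₁₀(3.0291) = 60.5 × (0.4813) = 29.12 mV

29.1 mV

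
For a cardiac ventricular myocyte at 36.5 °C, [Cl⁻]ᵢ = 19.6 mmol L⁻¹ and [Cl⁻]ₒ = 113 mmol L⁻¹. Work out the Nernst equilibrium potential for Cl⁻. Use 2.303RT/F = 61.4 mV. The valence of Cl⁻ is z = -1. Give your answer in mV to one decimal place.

-46.7 mV

E = (61.4/z) · log₁₀([Cl⁻]_out/[Cl⁻]_in) with z = -1.
For an anion, dividing by z = -1 reverses the sign.
= (61.4/-1) · log₁₀(113/19.6) = -61.40 · log₁₀(5.765)
= -61.40 · (0.7608) = -46.71 mV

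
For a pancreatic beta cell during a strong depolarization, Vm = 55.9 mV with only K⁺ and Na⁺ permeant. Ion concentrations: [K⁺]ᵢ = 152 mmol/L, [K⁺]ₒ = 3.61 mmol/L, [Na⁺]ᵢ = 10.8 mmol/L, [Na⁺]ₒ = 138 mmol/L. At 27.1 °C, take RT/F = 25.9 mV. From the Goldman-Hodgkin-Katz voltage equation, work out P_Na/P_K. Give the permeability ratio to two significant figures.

Let α = P_Na/P_K. GHK: Vm = 25.9·ln[(Kₒ + α·Naₒ)/(Kᵢ + α·Naᵢ)].
e^(Vm/25.9) = e^(55.9/25.9) = 8.6564
So 8.6564·(Kᵢ + α·Naᵢ) = Kₒ + α·Naₒ → α = (8.6564·152.0 − 3.61) / (138.0 − 8.6564·10.8)
α = (1316 − 3.61) / (138.0 − 93.49) = 1312/44.51 = 29.48

29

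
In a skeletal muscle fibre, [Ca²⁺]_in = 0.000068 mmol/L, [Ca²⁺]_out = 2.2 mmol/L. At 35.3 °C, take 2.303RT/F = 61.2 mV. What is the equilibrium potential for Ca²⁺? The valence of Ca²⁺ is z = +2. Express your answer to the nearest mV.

138 mV

E = (61.2/z) · log₁₀([Ca²⁺]_out/[Ca²⁺]_in) with z = +2.
= (61.2/2) · log₁₀(2.2/0.000068) = 30.60 · log₁₀(3.235e+04)
= 30.60 · (4.5099) = 138.00 mV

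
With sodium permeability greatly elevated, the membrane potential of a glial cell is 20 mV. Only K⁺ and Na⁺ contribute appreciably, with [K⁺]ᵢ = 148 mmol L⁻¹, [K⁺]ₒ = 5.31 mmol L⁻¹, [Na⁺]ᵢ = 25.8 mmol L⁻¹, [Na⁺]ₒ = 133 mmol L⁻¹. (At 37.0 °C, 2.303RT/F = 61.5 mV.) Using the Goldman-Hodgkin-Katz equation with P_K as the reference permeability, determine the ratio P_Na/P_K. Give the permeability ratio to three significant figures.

3.92

Let α = P_Na/P_K. GHK: Vm = 61.5·log₁₀[(Kₒ + α·Naₒ)/(Kᵢ + α·Naᵢ)].
10^(Vm/61.5) = 10^(20.0/61.5) = 2.1145
So 2.1145·(Kᵢ + α·Naᵢ) = Kₒ + α·Naₒ → α = (2.1145·148.0 − 5.31) / (133.0 − 2.1145·25.8)
α = (312.9 − 5.31) / (133.0 − 54.55) = 307.6/78.45 = 3.922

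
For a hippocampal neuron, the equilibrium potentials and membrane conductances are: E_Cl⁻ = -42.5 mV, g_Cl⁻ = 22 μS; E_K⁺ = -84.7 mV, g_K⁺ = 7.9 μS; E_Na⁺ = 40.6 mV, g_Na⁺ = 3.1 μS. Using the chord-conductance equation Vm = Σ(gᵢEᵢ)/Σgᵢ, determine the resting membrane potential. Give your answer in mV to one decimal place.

-44.8 mV

Σ gᵢEᵢ = 22·(-42.5) + 7.9·(-84.7) + 3.1·(40.6) = -1478.27
Σ gᵢ = 22 + 7.9 + 3.1 = 33
Vm = -1478.27 / 33 = -44.80 mV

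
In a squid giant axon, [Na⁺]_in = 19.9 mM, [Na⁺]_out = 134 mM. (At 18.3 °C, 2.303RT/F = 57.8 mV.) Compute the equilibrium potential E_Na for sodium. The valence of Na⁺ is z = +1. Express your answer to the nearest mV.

E = (57.8/z) · log₁₀([Na⁺]_out/[Na⁺]_in) with z = +1.
= (57.8/1) · log₁₀(134/19.9) = 57.80 · log₁₀(6.734)
= 57.80 · (0.8283) = 47.87 mV

48 mV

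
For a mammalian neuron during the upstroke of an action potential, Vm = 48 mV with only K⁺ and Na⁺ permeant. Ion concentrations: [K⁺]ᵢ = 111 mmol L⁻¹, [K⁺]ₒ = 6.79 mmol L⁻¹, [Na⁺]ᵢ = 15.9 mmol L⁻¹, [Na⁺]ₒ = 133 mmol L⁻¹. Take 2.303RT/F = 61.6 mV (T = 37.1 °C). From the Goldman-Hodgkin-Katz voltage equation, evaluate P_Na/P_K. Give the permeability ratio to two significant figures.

Let α = P_Na/P_K. GHK: Vm = 61.6·log₁₀[(Kₒ + α·Naₒ)/(Kᵢ + α·Naᵢ)].
10^(Vm/61.6) = 10^(48.0/61.6) = 6.0148
So 6.0148·(Kᵢ + α·Naᵢ) = Kₒ + α·Naₒ → α = (6.0148·111.0 − 6.79) / (133.0 − 6.0148·15.9)
α = (667.6 − 6.79) / (133.0 − 95.64) = 660.9/37.36 = 17.69

18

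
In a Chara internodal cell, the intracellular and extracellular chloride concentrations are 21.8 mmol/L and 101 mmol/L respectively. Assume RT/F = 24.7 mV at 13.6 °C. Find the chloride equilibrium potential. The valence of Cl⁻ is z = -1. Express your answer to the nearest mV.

E = (24.7/z) · ln([Cl⁻]_out/[Cl⁻]_in) with z = -1.
For an anion, dividing by z = -1 reverses the sign.
= (24.7/-1) · ln(101/21.8) = -24.70 · ln(4.633)
= -24.70 · (1.5332) = -37.87 mV

-38 mV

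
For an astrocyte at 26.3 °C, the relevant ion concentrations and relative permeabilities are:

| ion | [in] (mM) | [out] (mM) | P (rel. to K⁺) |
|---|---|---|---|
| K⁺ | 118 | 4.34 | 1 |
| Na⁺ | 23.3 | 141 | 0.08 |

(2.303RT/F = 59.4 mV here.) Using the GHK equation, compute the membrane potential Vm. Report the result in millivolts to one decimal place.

-52.6 mV

Vm = 59.4 · log₁₀[(Σ P·[cation]ₒ + Σ P·[anion]ᵢ) / (Σ P·[cation]ᵢ + Σ P·[anion]ₒ)]
Numerator = 1×4.34 + 0.08×141 = 15.62
Denominator = 1×118 + 0.08×23.3 = 119.9
Vm = 59.4 · log₁₀(0.13031) = 59.4 × (-0.8850) = -52.57 mV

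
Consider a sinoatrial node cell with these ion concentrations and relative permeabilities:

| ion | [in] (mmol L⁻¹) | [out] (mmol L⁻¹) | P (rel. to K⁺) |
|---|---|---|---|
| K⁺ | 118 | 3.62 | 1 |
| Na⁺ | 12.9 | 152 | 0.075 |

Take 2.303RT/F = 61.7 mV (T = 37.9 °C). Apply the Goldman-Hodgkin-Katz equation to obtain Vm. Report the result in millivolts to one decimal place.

-55.5 mV

Vm = 61.7 · log₁₀[(Σ P·[cation]ₒ + Σ P·[anion]ᵢ) / (Σ P·[cation]ᵢ + Σ P·[anion]ₒ)]
Numerator = 1×3.62 + 0.075×152 = 15.02
Denominator = 1×118 + 0.075×12.9 = 119
Vm = 61.7 · log₁₀(0.12625) = 61.7 × (-0.8988) = -55.45 mV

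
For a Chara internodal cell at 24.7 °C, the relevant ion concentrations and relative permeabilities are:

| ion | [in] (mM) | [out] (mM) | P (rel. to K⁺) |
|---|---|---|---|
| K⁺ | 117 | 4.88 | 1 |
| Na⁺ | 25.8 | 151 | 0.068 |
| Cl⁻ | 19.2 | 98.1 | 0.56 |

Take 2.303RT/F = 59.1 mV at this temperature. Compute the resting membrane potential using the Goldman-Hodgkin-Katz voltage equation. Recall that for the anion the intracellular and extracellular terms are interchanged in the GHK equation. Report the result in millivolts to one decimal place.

-48.8 mV

Vm = 59.1 · log₁₀[(Σ P·[cation]ₒ + Σ P·[anion]ᵢ) / (Σ P·[cation]ᵢ + Σ P·[anion]ₒ)]
Numerator = 1×4.88 + 0.068×151 + 0.56×19.2 = 25.9
Denominator = 1×117 + 0.068×25.8 + 0.56×98.1 = 173.7
Vm = 59.1 · log₁₀(0.14912) = 59.1 × (-0.8265) = -48.84 mV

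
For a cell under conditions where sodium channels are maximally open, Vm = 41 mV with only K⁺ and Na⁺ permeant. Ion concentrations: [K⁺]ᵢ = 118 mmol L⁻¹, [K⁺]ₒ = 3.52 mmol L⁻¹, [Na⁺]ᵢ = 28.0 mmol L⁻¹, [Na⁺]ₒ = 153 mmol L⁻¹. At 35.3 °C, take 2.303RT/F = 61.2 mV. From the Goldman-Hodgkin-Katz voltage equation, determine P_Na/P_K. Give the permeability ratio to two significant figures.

Let α = P_Na/P_K. GHK: Vm = 61.2·log₁₀[(Kₒ + α·Naₒ)/(Kᵢ + α·Naᵢ)].
10^(Vm/61.2) = 10^(41.0/61.2) = 4.6766
So 4.6766·(Kᵢ + α·Naᵢ) = Kₒ + α·Naₒ → α = (4.6766·118.0 − 3.52) / (153.0 − 4.6766·28.0)
α = (551.8 − 3.52) / (153.0 − 130.9) = 548.3/22.05 = 24.86

25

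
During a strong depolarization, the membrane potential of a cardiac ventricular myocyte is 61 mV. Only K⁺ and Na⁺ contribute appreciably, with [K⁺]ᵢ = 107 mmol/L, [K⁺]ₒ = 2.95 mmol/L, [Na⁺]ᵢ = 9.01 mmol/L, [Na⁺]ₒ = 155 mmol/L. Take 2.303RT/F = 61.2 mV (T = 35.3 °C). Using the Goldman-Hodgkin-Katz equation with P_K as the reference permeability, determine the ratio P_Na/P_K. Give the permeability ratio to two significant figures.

Let α = P_Na/P_K. GHK: Vm = 61.2·log₁₀[(Kₒ + α·Naₒ)/(Kᵢ + α·Naᵢ)].
10^(Vm/61.2) = 10^(61.0/61.2) = 9.925
So 9.925·(Kᵢ + α·Naᵢ) = Kₒ + α·Naₒ → α = (9.925·107.0 − 2.95) / (155.0 − 9.925·9.01)
α = (1062 − 2.95) / (155.0 − 89.42) = 1059/65.58 = 16.15

16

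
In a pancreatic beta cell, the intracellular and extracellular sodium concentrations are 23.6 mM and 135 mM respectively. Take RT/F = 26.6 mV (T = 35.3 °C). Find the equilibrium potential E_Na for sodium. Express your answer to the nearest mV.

E = (26.6/z) · ln([Na⁺]_out/[Na⁺]_in) with z = +1.
= (26.6/1) · ln(135/23.6) = 26.60 · ln(5.72)
= 26.60 · (1.7440) = 46.39 mV

46 mV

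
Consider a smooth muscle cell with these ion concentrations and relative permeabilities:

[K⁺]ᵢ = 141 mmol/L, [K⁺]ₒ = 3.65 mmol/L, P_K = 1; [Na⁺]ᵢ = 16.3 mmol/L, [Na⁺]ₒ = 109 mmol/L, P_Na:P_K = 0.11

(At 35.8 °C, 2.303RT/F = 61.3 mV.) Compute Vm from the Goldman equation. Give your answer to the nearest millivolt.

Vm = 61.3 · log₁₀[(Σ P·[cation]ₒ + Σ P·[anion]ᵢ) / (Σ P·[cation]ᵢ + Σ P·[anion]ₒ)]
Numerator = 1×3.65 + 0.11×109 = 15.64
Denominator = 1×141 + 0.11×16.3 = 142.8
Vm = 61.3 · log₁₀(0.10953) = 61.3 × (-0.9605) = -58.88 mV

-59 mV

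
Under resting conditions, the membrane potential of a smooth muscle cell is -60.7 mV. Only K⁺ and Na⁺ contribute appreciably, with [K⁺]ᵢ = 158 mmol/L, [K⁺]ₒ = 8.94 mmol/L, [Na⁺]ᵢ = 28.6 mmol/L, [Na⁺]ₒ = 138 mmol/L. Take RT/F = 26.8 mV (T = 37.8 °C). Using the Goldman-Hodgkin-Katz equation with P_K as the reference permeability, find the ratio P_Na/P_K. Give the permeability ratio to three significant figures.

0.0553

Let α = P_Na/P_K. GHK: Vm = 26.8·ln[(Kₒ + α·Naₒ)/(Kᵢ + α·Naᵢ)].
e^(Vm/26.8) = e^(-60.7/26.8) = 0.10384
So 0.10384·(Kᵢ + α·Naᵢ) = Kₒ + α·Naₒ → α = (0.10384·158.0 − 8.94) / (138.0 − 0.10384·28.6)
α = (16.41 − 8.94) / (138.0 − 2.97) = 7.466/135 = 0.05529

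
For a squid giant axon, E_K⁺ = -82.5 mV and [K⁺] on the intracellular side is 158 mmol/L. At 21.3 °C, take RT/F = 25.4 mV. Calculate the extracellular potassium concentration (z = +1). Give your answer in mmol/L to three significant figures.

Nernst: E = (25.4/1) · ln([out]/[in]), so ln([out]/[in]) = -82.5 × 1 / 25.4 = -3.2480.
[out]/[in] = e^(-3.2480) = 0.03885.
[out] = 0.03885 × 158 = 6.138 mmol/L.

6.14 mmol/L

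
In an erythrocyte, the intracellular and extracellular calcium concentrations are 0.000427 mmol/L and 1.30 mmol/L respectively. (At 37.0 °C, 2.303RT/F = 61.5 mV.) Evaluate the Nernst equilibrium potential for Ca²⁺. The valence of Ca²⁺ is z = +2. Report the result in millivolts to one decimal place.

107.1 mV

E = (61.5/z) · log₁₀([Ca²⁺]_out/[Ca²⁺]_in) with z = +2.
= (61.5/2) · log₁₀(1.30/0.000427) = 30.75 · log₁₀(3044)
= 30.75 · (3.4835) = 107.12 mV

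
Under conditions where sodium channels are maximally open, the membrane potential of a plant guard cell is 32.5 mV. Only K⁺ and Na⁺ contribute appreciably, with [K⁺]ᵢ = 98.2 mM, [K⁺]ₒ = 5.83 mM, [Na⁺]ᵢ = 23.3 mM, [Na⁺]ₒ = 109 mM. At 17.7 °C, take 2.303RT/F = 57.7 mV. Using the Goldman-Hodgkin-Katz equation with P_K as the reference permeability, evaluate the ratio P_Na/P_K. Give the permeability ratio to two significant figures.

15

Let α = P_Na/P_K. GHK: Vm = 57.7·log₁₀[(Kₒ + α·Naₒ)/(Kᵢ + α·Naᵢ)].
10^(Vm/57.7) = 10^(32.5/57.7) = 3.6581
So 3.6581·(Kᵢ + α·Naᵢ) = Kₒ + α·Naₒ → α = (3.6581·98.2 − 5.83) / (109.0 − 3.6581·23.3)
α = (359.2 − 5.83) / (109.0 − 85.23) = 353.4/23.77 = 14.87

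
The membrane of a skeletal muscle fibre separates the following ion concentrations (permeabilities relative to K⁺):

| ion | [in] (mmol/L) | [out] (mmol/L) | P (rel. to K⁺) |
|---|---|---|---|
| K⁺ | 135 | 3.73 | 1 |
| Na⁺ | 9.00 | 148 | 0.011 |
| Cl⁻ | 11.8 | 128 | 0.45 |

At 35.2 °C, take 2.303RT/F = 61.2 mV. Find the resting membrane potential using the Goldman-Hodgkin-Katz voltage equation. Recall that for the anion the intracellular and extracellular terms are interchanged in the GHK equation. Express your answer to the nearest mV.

-77 mV

Vm = 61.2 · log₁₀[(Σ P·[cation]ₒ + Σ P·[anion]ᵢ) / (Σ P·[cation]ᵢ + Σ P·[anion]ₒ)]
Numerator = 1×3.73 + 0.011×148 + 0.45×11.8 = 10.67
Denominator = 1×135 + 0.011×9.00 + 0.45×128 = 192.7
Vm = 61.2 · log₁₀(0.055361) = 61.2 × (-1.2568) = -76.92 mV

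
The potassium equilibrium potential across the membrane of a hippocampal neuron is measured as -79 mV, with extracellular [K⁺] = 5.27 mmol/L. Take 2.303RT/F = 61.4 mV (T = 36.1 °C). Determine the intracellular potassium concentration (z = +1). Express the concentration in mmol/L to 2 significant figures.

100 mmol/L

Nernst: E = (61.4/1) · log₁₀([out]/[in]), so log₁₀([out]/[in]) = -79.0 × 1 / 61.4 = -1.2866.
[out]/[in] = 10^(-1.2866) = 0.05168.
[in] = 5.27 / 0.05168 = 102 mmol/L.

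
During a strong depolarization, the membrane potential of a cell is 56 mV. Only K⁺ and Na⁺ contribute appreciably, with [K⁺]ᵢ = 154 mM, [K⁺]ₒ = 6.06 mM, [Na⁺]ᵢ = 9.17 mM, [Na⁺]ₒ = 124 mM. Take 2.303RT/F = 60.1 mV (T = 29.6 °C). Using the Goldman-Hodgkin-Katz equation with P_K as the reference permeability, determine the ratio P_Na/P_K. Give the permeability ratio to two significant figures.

29

Let α = P_Na/P_K. GHK: Vm = 60.1·log₁₀[(Kₒ + α·Naₒ)/(Kᵢ + α·Naᵢ)].
10^(Vm/60.1) = 10^(56.0/60.1) = 8.5463
So 8.5463·(Kᵢ + α·Naᵢ) = Kₒ + α·Naₒ → α = (8.5463·154.0 − 6.06) / (124.0 − 8.5463·9.17)
α = (1316 − 6.06) / (124.0 − 78.37) = 1310/45.63 = 28.71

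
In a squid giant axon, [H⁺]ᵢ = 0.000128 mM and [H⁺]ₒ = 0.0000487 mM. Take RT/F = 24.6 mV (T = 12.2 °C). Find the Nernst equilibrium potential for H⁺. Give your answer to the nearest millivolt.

E = (24.6/z) · ln([H⁺]_out/[H⁺]_in) with z = +1.
= (24.6/1) · ln(0.0000487/0.000128) = 24.60 · ln(0.3805)
= 24.60 · (-0.9664) = -23.77 mV

-24 mV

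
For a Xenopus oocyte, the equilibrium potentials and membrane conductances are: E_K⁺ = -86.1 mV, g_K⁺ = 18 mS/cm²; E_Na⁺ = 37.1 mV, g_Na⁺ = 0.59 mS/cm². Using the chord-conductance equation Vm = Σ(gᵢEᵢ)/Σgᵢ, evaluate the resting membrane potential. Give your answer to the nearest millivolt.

Σ gᵢEᵢ = 18·(-86.1) + 0.59·(37.1) = -1527.91
Σ gᵢ = 18 + 0.59 = 18.59
Vm = -1527.91 / 18.59 = -82.19 mV

-82 mV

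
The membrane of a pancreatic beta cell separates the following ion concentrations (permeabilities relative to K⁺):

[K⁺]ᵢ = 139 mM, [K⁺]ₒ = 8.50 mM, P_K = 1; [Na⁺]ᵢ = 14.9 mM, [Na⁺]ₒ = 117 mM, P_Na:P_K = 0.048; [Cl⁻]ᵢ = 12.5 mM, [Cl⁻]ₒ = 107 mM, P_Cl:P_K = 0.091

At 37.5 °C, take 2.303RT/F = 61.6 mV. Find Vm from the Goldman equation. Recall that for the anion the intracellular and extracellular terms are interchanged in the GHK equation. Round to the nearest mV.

Vm = 61.6 · log₁₀[(Σ P·[cation]ₒ + Σ P·[anion]ᵢ) / (Σ P·[cation]ᵢ + Σ P·[anion]ₒ)]
Numerator = 1×8.50 + 0.048×117 + 0.091×12.5 = 15.25
Denominator = 1×139 + 0.048×14.9 + 0.091×107 = 149.5
Vm = 61.6 · log₁₀(0.10206) = 61.6 × (-0.9911) = -61.05 mV

-61 mV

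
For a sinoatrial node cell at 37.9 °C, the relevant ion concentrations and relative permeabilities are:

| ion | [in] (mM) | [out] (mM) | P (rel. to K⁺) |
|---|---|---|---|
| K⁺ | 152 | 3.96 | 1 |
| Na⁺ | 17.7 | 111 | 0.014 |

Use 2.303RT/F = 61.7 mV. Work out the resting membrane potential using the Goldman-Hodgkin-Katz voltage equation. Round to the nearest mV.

-89 mV

Vm = 61.7 · log₁₀[(Σ P·[cation]ₒ + Σ P·[anion]ᵢ) / (Σ P·[cation]ᵢ + Σ P·[anion]ₒ)]
Numerator = 1×3.96 + 0.014×111 = 5.514
Denominator = 1×152 + 0.014×17.7 = 152.2
Vm = 61.7 · log₁₀(0.036217) = 61.7 × (-1.4411) = -88.91 mV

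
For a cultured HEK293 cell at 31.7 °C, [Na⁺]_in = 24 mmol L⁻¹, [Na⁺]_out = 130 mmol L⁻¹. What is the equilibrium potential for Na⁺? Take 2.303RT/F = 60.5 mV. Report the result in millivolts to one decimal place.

44.4 mV

E = (60.5/z) · log₁₀([Na⁺]_out/[Na⁺]_in) with z = +1.
= (60.5/1) · log₁₀(130/24) = 60.50 · log₁₀(5.417)
= 60.50 · (0.7337) = 44.39 mV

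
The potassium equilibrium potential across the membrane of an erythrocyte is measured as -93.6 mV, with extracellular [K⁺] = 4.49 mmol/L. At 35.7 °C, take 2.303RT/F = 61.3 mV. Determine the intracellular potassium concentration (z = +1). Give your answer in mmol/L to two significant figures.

150 mmol/L

Nernst: E = (61.3/1) · log₁₀([out]/[in]), so log₁₀([out]/[in]) = -93.6 × 1 / 61.3 = -1.5269.
[out]/[in] = 10^(-1.5269) = 0.02972.
[in] = 4.49 / 0.02972 = 151.1 mmol/L.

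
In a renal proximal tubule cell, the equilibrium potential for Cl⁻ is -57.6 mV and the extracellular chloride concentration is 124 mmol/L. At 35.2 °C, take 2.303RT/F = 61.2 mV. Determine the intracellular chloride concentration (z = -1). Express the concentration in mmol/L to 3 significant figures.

14.2 mmol/L

Nernst: E = (61.2/-1) · log₁₀([out]/[in]), so log₁₀([out]/[in]) = -57.6 × -1 / 61.2 = 0.9412.
[out]/[in] = 10^(0.9412) = 8.733.
[in] = 124 / 8.733 = 14.2 mmol/L.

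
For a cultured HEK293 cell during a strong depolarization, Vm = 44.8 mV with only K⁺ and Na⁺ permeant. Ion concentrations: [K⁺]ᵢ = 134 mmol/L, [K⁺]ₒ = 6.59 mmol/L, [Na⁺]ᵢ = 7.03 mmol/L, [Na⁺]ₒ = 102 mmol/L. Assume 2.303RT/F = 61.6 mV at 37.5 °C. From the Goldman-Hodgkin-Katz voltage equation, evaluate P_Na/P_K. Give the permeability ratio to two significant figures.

Let α = P_Na/P_K. GHK: Vm = 61.6·log₁₀[(Kₒ + α·Naₒ)/(Kᵢ + α·Naᵢ)].
10^(Vm/61.6) = 10^(44.8/61.6) = 5.3367
So 5.3367·(Kᵢ + α·Naᵢ) = Kₒ + α·Naₒ → α = (5.3367·134.0 − 6.59) / (102.0 − 5.3367·7.03)
α = (715.1 − 6.59) / (102.0 − 37.52) = 708.5/64.48 = 10.99

11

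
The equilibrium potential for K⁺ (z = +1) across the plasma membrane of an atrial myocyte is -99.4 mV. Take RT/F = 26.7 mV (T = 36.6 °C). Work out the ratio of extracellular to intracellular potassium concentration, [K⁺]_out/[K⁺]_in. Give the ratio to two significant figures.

0.024

ln([out]/[in]) = E·z/(26.7) = -99.4 × 1 / 26.7 = -3.7228
[out]/[in] = e^(-3.7228) = 0.02417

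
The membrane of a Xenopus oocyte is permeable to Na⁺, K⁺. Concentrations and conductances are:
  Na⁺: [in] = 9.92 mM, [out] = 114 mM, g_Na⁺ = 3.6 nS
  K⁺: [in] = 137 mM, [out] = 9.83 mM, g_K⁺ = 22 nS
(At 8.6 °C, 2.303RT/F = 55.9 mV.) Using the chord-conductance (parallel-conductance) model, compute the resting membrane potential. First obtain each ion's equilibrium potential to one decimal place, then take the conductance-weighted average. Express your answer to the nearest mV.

E_Na⁺ = (55.9/1)·log₁₀(114/9.92) = 59.3 mV
E_K⁺ = (55.9/1)·log₁₀(9.83/137) = -64.0 mV
Vm = (Σ gᵢEᵢ)/(Σ gᵢ) = (3.6·59.3 + 22·-64.0) / (3.6 + 22)
= -1194.52 / 25.6 = -46.66 mV

-47 mV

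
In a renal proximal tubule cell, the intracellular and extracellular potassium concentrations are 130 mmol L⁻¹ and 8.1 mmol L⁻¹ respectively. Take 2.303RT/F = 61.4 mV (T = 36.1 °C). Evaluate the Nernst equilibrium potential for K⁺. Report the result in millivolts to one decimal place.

E = (61.4/z) · log₁₀([K⁺]_out/[K⁺]_in) with z = +1.
= (61.4/1) · log₁₀(8.1/130) = 61.40 · log₁₀(0.06231)
= 61.40 · (-1.2055) = -74.02 mV

-74.0 mV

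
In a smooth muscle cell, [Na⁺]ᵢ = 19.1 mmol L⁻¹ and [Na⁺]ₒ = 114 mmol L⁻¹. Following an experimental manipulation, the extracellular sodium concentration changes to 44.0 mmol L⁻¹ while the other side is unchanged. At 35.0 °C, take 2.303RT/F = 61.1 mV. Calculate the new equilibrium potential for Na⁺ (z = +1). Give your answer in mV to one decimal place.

After the shift: [Na⁺]_out = 44.0, [Na⁺]_in = 19.1 mmol L⁻¹.
E_new = (61.1/1)·log₁₀(44.0/19.1) = 61.10 · (0.3624) = 22.14 mV

22.1 mV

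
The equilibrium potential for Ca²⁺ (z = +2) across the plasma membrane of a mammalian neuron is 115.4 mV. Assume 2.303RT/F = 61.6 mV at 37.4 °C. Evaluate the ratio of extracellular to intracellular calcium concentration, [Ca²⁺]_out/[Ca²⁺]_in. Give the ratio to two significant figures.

log₁₀([out]/[in]) = E·z/(61.6) = 115.4 × 2 / 61.6 = 3.7468
[out]/[in] = 10^(3.7468) = 5582

5600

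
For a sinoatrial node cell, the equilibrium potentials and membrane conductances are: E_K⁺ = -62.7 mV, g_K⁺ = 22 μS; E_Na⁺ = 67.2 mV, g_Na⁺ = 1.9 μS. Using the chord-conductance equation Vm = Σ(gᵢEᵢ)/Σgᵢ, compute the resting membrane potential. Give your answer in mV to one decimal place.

Σ gᵢEᵢ = 22·(-62.7) + 1.9·(67.2) = -1251.72
Σ gᵢ = 22 + 1.9 = 23.9
Vm = -1251.72 / 23.9 = -52.37 mV

-52.4 mV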